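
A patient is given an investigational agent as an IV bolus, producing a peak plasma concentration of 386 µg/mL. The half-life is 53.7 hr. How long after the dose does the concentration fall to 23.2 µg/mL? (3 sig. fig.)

k = ln 2 / 53.7 = 0.01291 hr⁻¹
C(t) = C₀ e^(−kt)  ⇒  t = ln(C₀/C) / k
t = ln(386/23.2) / 0.01291 = 2.812 / 0.01291 ≈ 218 hours

218 hours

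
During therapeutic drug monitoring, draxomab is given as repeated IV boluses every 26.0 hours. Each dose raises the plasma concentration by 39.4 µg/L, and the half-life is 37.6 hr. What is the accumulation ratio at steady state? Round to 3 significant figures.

k = ln 2 / 37.6 = 0.01843 hr⁻¹
Fraction remaining after one interval: e^(−kτ) = e^(−0.01843 × 26.0) = 0.6192
R = 1 / (1 − 0.6192) = 1 / 0.3808 ≈ 2.63

2.63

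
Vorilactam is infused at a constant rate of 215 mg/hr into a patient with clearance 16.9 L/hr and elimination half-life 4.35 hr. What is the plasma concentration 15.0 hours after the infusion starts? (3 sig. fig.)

11.6 µg/mL

Css = rate / CL = 215 / 16.9 = 12.72 µg/mL
k = ln 2 / 4.35 = 0.1593 hr⁻¹
C(t) = Css (1 − e^(−kt)) = 12.72 × (1 − e^(−2.390)) = 12.72 × 0.9084 ≈ 11.6 µg/mL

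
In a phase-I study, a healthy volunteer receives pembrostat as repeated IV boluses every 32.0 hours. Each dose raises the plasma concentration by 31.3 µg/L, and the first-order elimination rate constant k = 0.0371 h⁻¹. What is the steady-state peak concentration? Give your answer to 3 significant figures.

Fraction remaining after one interval: e^(−kτ) = e^(−0.03710 × 32.0) = 0.3051
R = 1 / (1 − 0.3051) = 1.439
Css,max = 31.3 × 1.439 ≈ 45.0 µg/L

45.0 µg/L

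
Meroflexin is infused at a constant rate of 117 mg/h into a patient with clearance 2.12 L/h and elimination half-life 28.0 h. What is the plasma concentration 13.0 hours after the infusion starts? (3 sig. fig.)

15.2 µg/mL

Css = rate / CL = 117 / 2.12 = 55.19 µg/mL
k = ln 2 / 28.0 = 0.02476 h⁻¹
C(t) = Css (1 − e^(−kt)) = 55.19 × (1 − e^(−0.3218)) = 55.19 × 0.2752 ≈ 15.2 µg/mL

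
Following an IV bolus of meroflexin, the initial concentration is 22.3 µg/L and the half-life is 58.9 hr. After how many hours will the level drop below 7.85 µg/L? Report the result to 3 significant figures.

88.7 hours

k = ln 2 / 58.9 = 0.01177 hr⁻¹
C(t) = C₀ e^(−kt)  ⇒  t = ln(C₀/C) / k
t = ln(22.3/7.85) / 0.01177 = 1.044 / 0.01177 ≈ 88.7 hours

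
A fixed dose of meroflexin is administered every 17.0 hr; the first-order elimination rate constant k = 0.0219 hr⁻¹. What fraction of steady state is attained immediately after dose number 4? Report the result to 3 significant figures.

0.774

f_n = 1 − e^(−nkτ) = 1 − e^(−4 × 0.02190 × 17.0) = 1 − e^(−1.489) = 1 − 0.2256 ≈ 0.774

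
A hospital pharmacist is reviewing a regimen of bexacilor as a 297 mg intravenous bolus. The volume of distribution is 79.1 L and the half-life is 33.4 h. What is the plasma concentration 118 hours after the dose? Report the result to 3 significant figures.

C₀ = dose / V = 297 / 79.1 = 3.755 µg/mL
k = ln 2 / 33.4 = 0.02075 h⁻¹
C(t) = C₀ e^(−kt) = 3.755 × e^(−0.02075 × 118) = 3.755 × e^(−2.449) = 3.755 × 0.08639 ≈ 0.324 µg/mL

0.324 µg/mL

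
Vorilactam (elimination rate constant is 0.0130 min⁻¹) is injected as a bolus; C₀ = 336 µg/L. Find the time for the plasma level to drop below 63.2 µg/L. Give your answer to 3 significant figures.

129 minutes

C(t) = C₀ e^(−kt)  ⇒  t = ln(C₀/C) / k
t = ln(336/63.2) / 0.01300 = 1.671 / 0.01300 ≈ 129 minutes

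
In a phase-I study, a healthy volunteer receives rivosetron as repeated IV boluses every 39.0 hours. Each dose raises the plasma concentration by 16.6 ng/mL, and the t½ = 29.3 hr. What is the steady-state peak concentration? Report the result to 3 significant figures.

k = ln 2 / 29.3 = 0.02366 hr⁻¹
Fraction remaining after one interval: e^(−kτ) = e^(−0.02366 × 39.0) = 0.3975
R = 1 / (1 − 0.3975) = 1.660
Css,max = 16.6 × 1.660 ≈ 27.6 ng/mL

27.6 ng/mL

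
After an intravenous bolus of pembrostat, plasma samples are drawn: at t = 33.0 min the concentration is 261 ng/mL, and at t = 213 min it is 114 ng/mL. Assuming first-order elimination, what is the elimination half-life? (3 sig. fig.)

k = ln(C₁/C₂) / (t₂ − t₁) = ln(261/114) / (213 − 33.0)
  = 0.8283 / 180.0 = 0.004602 min⁻¹
t½ = ln 2 / k = ln 2 / 0.004602 ≈ 151 minutes

151 minutes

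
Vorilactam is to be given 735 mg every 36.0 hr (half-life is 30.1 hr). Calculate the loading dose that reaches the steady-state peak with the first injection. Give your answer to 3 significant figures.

k = ln 2 / 30.1 = 0.02303 hr⁻¹
Accumulation ratio R = 1 / (1 − e^(−kτ)) = 1 / (1 − e^(−0.02303×36.0)) = 1 / (1 − 0.4365) = 1.775
Loading dose = maintenance dose × R = 735 × 1.775 ≈ 1300 mg

1300 mg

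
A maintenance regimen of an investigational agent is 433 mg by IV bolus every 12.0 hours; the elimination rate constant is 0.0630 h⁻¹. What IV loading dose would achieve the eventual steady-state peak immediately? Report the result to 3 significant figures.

Accumulation ratio R = 1 / (1 − e^(−kτ)) = 1 / (1 − e^(−0.06300×12.0)) = 1 / (1 − 0.4695) = 1.885
Loading dose = maintenance dose × R = 433 × 1.885 ≈ 816 mg

816 mg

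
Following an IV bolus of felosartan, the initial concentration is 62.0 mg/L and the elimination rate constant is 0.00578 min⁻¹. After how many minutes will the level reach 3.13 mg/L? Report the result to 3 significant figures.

517 minutes

C(t) = C₀ e^(−kt)  ⇒  t = ln(C₀/C) / k
t = ln(62.0/3.13) / 0.005780 = 2.986 / 0.005780 ≈ 517 minutes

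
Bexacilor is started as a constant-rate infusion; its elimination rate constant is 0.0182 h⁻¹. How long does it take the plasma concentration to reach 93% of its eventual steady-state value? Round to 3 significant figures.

f = 1 − e^(−kt)  ⇒  t = −ln(1 − f) / k
t = −ln(1 − 0.93) / 0.01820 = 2.659 / 0.01820 ≈ 146 hours

146 hours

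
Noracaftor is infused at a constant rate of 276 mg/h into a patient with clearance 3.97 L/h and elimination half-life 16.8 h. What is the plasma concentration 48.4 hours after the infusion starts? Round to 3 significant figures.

60.1 µg/mL

Css = rate / CL = 276 / 3.97 = 69.52 µg/mL
k = ln 2 / 16.8 = 0.04126 h⁻¹
C(t) = Css (1 − e^(−kt)) = 69.52 × (1 − e^(−1.997)) = 69.52 × 0.8642 ≈ 60.1 µg/mL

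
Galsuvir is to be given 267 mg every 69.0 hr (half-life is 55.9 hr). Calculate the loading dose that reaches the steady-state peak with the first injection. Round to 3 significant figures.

k = ln 2 / 55.9 = 0.01240 hr⁻¹
Accumulation ratio R = 1 / (1 − e^(−kτ)) = 1 / (1 − e^(−0.01240×69.0)) = 1 / (1 − 0.4250) = 1.739
Loading dose = maintenance dose × R = 267 × 1.739 ≈ 464 mg

464 mg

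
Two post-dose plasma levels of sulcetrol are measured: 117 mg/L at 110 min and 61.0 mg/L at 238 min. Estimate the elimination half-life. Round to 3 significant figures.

136 minutes

k = ln(C₁/C₂) / (t₂ − t₁) = ln(117/61.0) / (238 − 110)
  = 0.6513 / 128.0 = 0.005088 min⁻¹
t½ = ln 2 / k = ln 2 / 0.005088 ≈ 136 minutes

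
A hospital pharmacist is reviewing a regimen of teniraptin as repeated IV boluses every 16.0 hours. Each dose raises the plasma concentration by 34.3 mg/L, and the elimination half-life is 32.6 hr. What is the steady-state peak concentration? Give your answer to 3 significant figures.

k = ln 2 / 32.6 = 0.02126 hr⁻¹
Fraction remaining after one interval: e^(−kτ) = e^(−0.02126 × 16.0) = 0.7116
R = 1 / (1 − 0.7116) = 3.468
Css,max = 34.3 × 3.468 ≈ 119 mg/L

119 mg/L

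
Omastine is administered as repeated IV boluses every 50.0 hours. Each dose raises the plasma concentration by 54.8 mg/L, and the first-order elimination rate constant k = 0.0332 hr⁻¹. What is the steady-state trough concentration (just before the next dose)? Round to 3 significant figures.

12.9 mg/L

Fraction remaining after one interval: e^(−kτ) = e^(−0.03320 × 50.0) = 0.1901
R = 1 / (1 − 0.1901) = 1.235
Css,max = 54.8 × 1.235 = 67.67 mg/L
Css,min = Css,max × e^(−kτ) = 67.67 × 0.1901 ≈ 12.9 mg/L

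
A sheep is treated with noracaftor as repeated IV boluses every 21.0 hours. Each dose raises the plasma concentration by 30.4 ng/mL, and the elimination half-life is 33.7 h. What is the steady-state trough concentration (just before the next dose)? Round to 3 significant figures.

56.3 ng/mL

k = ln 2 / 33.7 = 0.02057 h⁻¹
Fraction remaining after one interval: e^(−kτ) = e^(−0.02057 × 21.0) = 0.6493
R = 1 / (1 − 0.6493) = 2.851
Css,max = 30.4 × 2.851 = 86.67 ng/mL
Css,min = Css,max × e^(−kτ) = 86.67 × 0.6493 ≈ 56.3 ng/mL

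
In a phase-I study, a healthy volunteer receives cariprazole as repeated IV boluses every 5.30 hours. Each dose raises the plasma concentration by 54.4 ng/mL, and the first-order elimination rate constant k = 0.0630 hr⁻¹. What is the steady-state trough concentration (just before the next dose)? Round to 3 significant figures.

137 ng/mL

Fraction remaining after one interval: e^(−kτ) = e^(−0.06300 × 5.30) = 0.7161
R = 1 / (1 − 0.7161) = 3.523
Css,max = 54.4 × 3.523 = 191.6 ng/mL
Css,min = Css,max × e^(−kτ) = 191.6 × 0.7161 ≈ 137 ng/mL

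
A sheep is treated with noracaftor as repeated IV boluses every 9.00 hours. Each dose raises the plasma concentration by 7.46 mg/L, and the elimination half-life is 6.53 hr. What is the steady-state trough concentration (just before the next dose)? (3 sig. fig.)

4.66 mg/L

k = ln 2 / 6.53 = 0.1061 hr⁻¹
Fraction remaining after one interval: e^(−kτ) = e^(−0.1061 × 9.00) = 0.3847
R = 1 / (1 − 0.3847) = 1.625
Css,max = 7.46 × 1.625 = 12.12 mg/L
Css,min = Css,max × e^(−kτ) = 12.12 × 0.3847 ≈ 4.66 mg/L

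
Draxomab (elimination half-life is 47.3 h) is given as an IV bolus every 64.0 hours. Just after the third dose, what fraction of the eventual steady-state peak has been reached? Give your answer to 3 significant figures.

0.940

k = ln 2 / 47.3 = 0.01465 h⁻¹
f_n = 1 − e^(−nkτ) = 1 − e^(−3 × 0.01465 × 64.0) = 1 − e^(−2.814) = 1 − 0.05999 ≈ 0.940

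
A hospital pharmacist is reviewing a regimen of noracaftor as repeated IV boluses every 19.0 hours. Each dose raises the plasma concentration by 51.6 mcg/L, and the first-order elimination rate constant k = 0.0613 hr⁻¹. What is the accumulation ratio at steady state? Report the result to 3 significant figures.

Fraction remaining after one interval: e^(−kτ) = e^(−0.06130 × 19.0) = 0.3120
R = 1 / (1 − 0.3120) = 1 / 0.6880 ≈ 1.45

1.45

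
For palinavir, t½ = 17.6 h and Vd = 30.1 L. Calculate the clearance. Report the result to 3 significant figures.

k = ln 2 / t½ = ln 2 / 17.6 = 0.03938 h⁻¹
CL = k · V = 0.03938 × 30.1 ≈ 1.19 L/h

1.19 L/h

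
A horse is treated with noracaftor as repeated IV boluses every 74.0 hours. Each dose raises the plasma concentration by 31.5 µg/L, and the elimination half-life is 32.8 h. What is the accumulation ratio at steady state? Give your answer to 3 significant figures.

1.26

k = ln 2 / 32.8 = 0.02113 h⁻¹
Fraction remaining after one interval: e^(−kτ) = e^(−0.02113 × 74.0) = 0.2093
R = 1 / (1 − 0.2093) = 1 / 0.7907 ≈ 1.26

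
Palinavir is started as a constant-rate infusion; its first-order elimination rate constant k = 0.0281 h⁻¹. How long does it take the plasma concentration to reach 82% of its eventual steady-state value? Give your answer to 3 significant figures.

61.0 hours

f = 1 − e^(−kt)  ⇒  t = −ln(1 − f) / k
t = −ln(1 − 0.82) / 0.02810 = 1.715 / 0.02810 ≈ 61.0 hours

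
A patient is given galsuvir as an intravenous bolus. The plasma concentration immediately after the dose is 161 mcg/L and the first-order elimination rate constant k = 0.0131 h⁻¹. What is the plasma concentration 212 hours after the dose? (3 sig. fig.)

C(t) = C₀ e^(−kt) = 161 × e^(−0.01310 × 212) = 161 × e^(−2.777) = 161 × 0.06221 ≈ 10.0 mcg/L

10.0 mcg/L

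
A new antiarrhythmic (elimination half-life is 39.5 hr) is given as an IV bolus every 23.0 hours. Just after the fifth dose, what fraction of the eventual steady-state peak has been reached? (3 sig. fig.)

k = ln 2 / 39.5 = 0.01755 hr⁻¹
f_n = 1 − e^(−nkτ) = 1 − e^(−5 × 0.01755 × 23.0) = 1 − e^(−2.018) = 1 − 0.1329 ≈ 0.867

0.867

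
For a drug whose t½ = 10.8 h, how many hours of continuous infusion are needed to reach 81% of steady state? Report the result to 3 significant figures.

25.9 hours

k = ln 2 / 10.8 = 0.06418 h⁻¹
f = 1 − e^(−kt)  ⇒  t = −ln(1 − f) / k
t = −ln(1 − 0.81) / 0.06418 = 1.661 / 0.06418 ≈ 25.9 hours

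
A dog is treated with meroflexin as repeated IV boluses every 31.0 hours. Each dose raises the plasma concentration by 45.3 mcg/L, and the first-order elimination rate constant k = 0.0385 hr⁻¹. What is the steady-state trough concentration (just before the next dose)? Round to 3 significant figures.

Fraction remaining after one interval: e^(−kτ) = e^(−0.03850 × 31.0) = 0.3032
R = 1 / (1 − 0.3032) = 1.435
Css,max = 45.3 × 1.435 = 65.01 mcg/L
Css,min = Css,max × e^(−kτ) = 65.01 × 0.3032 ≈ 19.7 mcg/L

19.7 mcg/L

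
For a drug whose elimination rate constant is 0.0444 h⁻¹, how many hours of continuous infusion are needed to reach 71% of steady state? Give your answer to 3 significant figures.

27.9 hours

f = 1 − e^(−kt)  ⇒  t = −ln(1 − f) / k
t = −ln(1 − 0.71) / 0.04440 = 1.238 / 0.04440 ≈ 27.9 hours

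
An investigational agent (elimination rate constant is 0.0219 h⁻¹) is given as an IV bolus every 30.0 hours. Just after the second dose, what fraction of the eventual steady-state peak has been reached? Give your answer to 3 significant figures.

0.731

f_n = 1 − e^(−nkτ) = 1 − e^(−2 × 0.02190 × 30.0) = 1 − e^(−1.314) = 1 − 0.2687 ≈ 0.731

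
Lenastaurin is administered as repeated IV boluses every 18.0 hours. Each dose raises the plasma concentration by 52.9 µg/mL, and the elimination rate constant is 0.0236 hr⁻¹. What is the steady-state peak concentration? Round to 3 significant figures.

Fraction remaining after one interval: e^(−kτ) = e^(−0.02360 × 18.0) = 0.6539
R = 1 / (1 − 0.6539) = 2.889
Css,max = 52.9 × 2.889 ≈ 153 µg/mL

153 µg/mL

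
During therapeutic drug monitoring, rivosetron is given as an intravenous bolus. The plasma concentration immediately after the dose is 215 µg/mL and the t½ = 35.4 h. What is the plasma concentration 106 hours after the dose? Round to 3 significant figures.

k = ln 2 / 35.4 = 0.01958 h⁻¹
106 h is 2.994 half-lives, so C = 215 × (1/2)^2.994 = 215 × 0.1255 ≈ 27.0 µg/mL

27.0 µg/mL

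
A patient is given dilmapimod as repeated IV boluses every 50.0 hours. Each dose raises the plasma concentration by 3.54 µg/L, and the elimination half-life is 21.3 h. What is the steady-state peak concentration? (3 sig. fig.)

4.41 µg/L

k = ln 2 / 21.3 = 0.03254 h⁻¹
Fraction remaining after one interval: e^(−kτ) = e^(−0.03254 × 50.0) = 0.1965
R = 1 / (1 − 0.1965) = 1.245
Css,max = 3.54 × 1.245 ≈ 4.41 µg/L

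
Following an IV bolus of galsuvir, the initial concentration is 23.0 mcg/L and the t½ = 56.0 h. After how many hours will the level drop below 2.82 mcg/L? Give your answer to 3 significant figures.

170 hours

k = ln 2 / 56.0 = 0.01238 h⁻¹
C(t) = C₀ e^(−kt)  ⇒  t = ln(C₀/C) / k
t = ln(23.0/2.82) / 0.01238 = 2.099 / 0.01238 ≈ 170 hours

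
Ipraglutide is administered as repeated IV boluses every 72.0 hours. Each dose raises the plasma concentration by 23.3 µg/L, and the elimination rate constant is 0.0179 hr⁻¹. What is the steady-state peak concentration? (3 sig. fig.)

32.2 µg/L

Fraction remaining after one interval: e^(−kτ) = e^(−0.01790 × 72.0) = 0.2756
R = 1 / (1 − 0.2756) = 1.380
Css,max = 23.3 × 1.380 ≈ 32.2 µg/L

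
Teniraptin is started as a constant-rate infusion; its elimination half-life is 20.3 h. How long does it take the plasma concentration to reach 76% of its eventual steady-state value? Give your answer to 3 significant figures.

41.8 hours

k = ln 2 / 20.3 = 0.03415 h⁻¹
f = 1 − e^(−kt)  ⇒  t = −ln(1 − f) / k
t = −ln(1 − 0.76) / 0.03415 = 1.427 / 0.03415 ≈ 41.8 hours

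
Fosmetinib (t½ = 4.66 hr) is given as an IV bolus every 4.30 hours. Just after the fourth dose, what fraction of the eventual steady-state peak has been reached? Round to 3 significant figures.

k = ln 2 / 4.66 = 0.1487 hr⁻¹
f_n = 1 − e^(−nkτ) = 1 − e^(−4 × 0.1487 × 4.30) = 1 − e^(−2.558) = 1 − 0.07743 ≈ 0.923

0.923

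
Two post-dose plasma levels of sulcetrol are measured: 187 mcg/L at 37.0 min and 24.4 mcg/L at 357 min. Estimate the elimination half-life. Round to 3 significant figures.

109 minutes

k = ln(C₁/C₂) / (t₂ − t₁) = ln(187/24.4) / (357 − 37.0)
  = 2.037 / 320.0 = 0.006364 min⁻¹
t½ = ln 2 / k = ln 2 / 0.006364 ≈ 109 minutes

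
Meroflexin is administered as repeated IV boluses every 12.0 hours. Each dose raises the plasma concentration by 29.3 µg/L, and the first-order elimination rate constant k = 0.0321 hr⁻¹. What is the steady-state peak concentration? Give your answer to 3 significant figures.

91.7 µg/L

Fraction remaining after one interval: e^(−kτ) = e^(−0.03210 × 12.0) = 0.6803
R = 1 / (1 − 0.6803) = 3.128
Css,max = 29.3 × 3.128 ≈ 91.7 µg/L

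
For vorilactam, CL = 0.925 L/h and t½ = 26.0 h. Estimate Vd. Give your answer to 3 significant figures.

k = ln 2 / t½ = ln 2 / 26.0 = 0.02666 h⁻¹
V = CL / k = 0.925 / 0.02666 ≈ 34.7 L

34.7 L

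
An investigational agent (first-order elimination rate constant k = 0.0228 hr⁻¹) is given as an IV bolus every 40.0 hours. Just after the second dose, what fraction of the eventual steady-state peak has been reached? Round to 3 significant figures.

0.839

f_n = 1 − e^(−nkτ) = 1 − e^(−2 × 0.02280 × 40.0) = 1 − e^(−1.824) = 1 − 0.1614 ≈ 0.839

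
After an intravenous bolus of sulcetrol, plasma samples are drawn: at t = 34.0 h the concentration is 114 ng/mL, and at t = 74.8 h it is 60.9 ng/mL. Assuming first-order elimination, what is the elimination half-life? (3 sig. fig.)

k = ln(C₁/C₂) / (t₂ − t₁) = ln(114/60.9) / (74.8 − 34.0)
  = 0.6270 / 40.80 = 0.01537 h⁻¹
t½ = ln 2 / k = ln 2 / 0.01537 ≈ 45.1 hours

45.1 hours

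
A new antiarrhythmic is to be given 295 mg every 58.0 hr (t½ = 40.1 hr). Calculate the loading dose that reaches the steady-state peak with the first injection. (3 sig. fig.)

466 mg

k = ln 2 / 40.1 = 0.01729 hr⁻¹
Accumulation ratio R = 1 / (1 − e^(−kτ)) = 1 / (1 − e^(−0.01729×58.0)) = 1 / (1 − 0.3669) = 1.580
Loading dose = maintenance dose × R = 295 × 1.580 ≈ 466 mg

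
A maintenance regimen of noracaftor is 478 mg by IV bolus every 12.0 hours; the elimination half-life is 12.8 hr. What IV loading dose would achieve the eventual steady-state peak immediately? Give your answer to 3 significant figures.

1000 mg

k = ln 2 / 12.8 = 0.05415 hr⁻¹
Accumulation ratio R = 1 / (1 − e^(−kτ)) = 1 / (1 − e^(−0.05415×12.0)) = 1 / (1 − 0.5221) = 2.093
Loading dose = maintenance dose × R = 478 × 2.093 ≈ 1000 mg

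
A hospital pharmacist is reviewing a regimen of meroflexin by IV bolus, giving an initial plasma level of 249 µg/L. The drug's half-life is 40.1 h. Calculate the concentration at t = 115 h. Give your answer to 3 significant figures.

34.1 µg/L

k = ln 2 / 40.1 = 0.01729 h⁻¹
C(t) = C₀ e^(−kt) = 249 × e^(−0.01729 × 115) = 249 × e^(−1.988) = 249 × 0.1370 ≈ 34.1 µg/L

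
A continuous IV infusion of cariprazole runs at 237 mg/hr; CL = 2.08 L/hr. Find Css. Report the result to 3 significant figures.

114 µg/mL

Css = infusion rate / CL = 237 / 2.08 ≈ 114 µg/mL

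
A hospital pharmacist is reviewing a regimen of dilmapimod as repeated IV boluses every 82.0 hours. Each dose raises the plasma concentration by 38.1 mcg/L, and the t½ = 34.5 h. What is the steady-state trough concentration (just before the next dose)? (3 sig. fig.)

9.08 mcg/L

k = ln 2 / 34.5 = 0.02009 h⁻¹
Fraction remaining after one interval: e^(−kτ) = e^(−0.02009 × 82.0) = 0.1925
R = 1 / (1 − 0.1925) = 1.238
Css,max = 38.1 × 1.238 = 47.18 mcg/L
Css,min = Css,max × e^(−kτ) = 47.18 × 0.1925 ≈ 9.08 mcg/L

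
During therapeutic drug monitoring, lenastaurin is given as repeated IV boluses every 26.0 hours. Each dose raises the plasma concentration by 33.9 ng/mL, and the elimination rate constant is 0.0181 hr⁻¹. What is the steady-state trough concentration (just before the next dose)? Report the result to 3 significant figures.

56.4 ng/mL

Fraction remaining after one interval: e^(−kτ) = e^(−0.01810 × 26.0) = 0.6246
R = 1 / (1 − 0.6246) = 2.664
Css,max = 33.9 × 2.664 = 90.31 ng/mL
Css,min = Css,max × e^(−kτ) = 90.31 × 0.6246 ≈ 56.4 ng/mL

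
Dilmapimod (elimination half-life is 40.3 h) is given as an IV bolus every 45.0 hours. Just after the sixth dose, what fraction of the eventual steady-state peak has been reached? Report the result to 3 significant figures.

0.990

k = ln 2 / 40.3 = 0.01720 h⁻¹
f_n = 1 − e^(−nkτ) = 1 − e^(−6 × 0.01720 × 45.0) = 1 − e^(−4.644) = 1 − 0.009620 ≈ 0.990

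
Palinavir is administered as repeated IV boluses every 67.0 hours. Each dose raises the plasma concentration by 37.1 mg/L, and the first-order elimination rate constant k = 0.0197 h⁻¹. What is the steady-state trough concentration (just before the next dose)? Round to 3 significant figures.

13.5 mg/L

Fraction remaining after one interval: e^(−kτ) = e^(−0.01970 × 67.0) = 0.2672
R = 1 / (1 − 0.2672) = 1.365
Css,max = 37.1 × 1.365 = 50.63 mg/L
Css,min = Css,max × e^(−kτ) = 50.63 × 0.2672 ≈ 13.5 mg/L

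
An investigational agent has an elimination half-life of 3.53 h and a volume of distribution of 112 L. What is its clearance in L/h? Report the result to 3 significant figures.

22.0 L/h

k = ln 2 / t½ = ln 2 / 3.53 = 0.1964 h⁻¹
CL = k · V = 0.1964 × 112 ≈ 22.0 L/h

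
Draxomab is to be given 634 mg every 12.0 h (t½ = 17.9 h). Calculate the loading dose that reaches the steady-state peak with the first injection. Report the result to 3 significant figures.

k = ln 2 / 17.9 = 0.03872 h⁻¹
Accumulation ratio R = 1 / (1 − e^(−kτ)) = 1 / (1 − e^(−0.03872×12.0)) = 1 / (1 − 0.6283) = 2.691
Loading dose = maintenance dose × R = 634 × 2.691 ≈ 1710 mg

1710 mg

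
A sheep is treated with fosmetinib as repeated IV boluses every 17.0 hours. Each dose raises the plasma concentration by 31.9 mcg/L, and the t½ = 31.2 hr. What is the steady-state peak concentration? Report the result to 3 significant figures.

101 mcg/L

k = ln 2 / 31.2 = 0.02222 hr⁻¹
Fraction remaining after one interval: e^(−kτ) = e^(−0.02222 × 17.0) = 0.6855
R = 1 / (1 − 0.6855) = 3.179
Css,max = 31.9 × 3.179 ≈ 101 mcg/L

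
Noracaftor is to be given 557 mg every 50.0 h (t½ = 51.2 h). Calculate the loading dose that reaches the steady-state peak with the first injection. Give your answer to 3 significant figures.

k = ln 2 / 51.2 = 0.01354 h⁻¹
Accumulation ratio R = 1 / (1 − e^(−kτ)) = 1 / (1 − e^(−0.01354×50.0)) = 1 / (1 − 0.5082) = 2.033
Loading dose = maintenance dose × R = 557 × 2.033 ≈ 1130 mg

1130 mg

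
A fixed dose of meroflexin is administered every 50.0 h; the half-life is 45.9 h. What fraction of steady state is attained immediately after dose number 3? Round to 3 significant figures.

k = ln 2 / 45.9 = 0.01510 h⁻¹
f_n = 1 − e^(−nkτ) = 1 − e^(−3 × 0.01510 × 50.0) = 1 − e^(−2.265) = 1 − 0.1038 ≈ 0.896

0.896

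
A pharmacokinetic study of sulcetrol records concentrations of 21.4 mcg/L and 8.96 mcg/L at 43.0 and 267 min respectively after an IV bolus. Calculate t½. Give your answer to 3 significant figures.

178 minutes

k = ln(C₁/C₂) / (t₂ − t₁) = ln(21.4/8.96) / (267 − 43.0)
  = 0.8706 / 224.0 = 0.003887 min⁻¹
t½ = ln 2 / k = ln 2 / 0.003887 ≈ 178 minutes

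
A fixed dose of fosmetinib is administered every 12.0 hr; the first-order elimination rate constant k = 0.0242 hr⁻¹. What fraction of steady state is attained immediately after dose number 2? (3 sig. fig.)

0.441

f_n = 1 − e^(−nkτ) = 1 − e^(−2 × 0.02420 × 12.0) = 1 − e^(−0.5808) = 1 − 0.5595 ≈ 0.441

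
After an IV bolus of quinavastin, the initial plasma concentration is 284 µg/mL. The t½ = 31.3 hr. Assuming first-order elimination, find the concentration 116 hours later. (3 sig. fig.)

21.8 µg/mL

k = ln 2 / 31.3 = 0.02215 hr⁻¹
C(t) = C₀ e^(−kt) = 284 × e^(−0.02215 × 116) = 284 × e^(−2.569) = 284 × 0.07662 ≈ 21.8 µg/mL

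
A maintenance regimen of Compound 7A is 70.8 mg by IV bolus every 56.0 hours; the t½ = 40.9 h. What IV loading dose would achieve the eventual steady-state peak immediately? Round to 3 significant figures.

k = ln 2 / 40.9 = 0.01695 h⁻¹
Accumulation ratio R = 1 / (1 − e^(−kτ)) = 1 / (1 − e^(−0.01695×56.0)) = 1 / (1 − 0.3871) = 1.632
Loading dose = maintenance dose × R = 70.8 × 1.632 ≈ 116 mg

116 mg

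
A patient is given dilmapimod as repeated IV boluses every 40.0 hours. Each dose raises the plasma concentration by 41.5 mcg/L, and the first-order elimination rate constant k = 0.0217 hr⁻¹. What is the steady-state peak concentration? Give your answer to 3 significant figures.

71.5 mcg/L

Fraction remaining after one interval: e^(−kτ) = e^(−0.02170 × 40.0) = 0.4198
R = 1 / (1 − 0.4198) = 1.724
Css,max = 41.5 × 1.724 ≈ 71.5 mcg/L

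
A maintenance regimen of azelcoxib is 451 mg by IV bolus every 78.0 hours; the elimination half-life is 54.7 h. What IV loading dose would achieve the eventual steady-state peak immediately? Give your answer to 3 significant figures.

k = ln 2 / 54.7 = 0.01267 h⁻¹
Accumulation ratio R = 1 / (1 − e^(−kτ)) = 1 / (1 − e^(−0.01267×78.0)) = 1 / (1 − 0.3722) = 1.593
Loading dose = maintenance dose × R = 451 × 1.593 ≈ 718 mg

718 mg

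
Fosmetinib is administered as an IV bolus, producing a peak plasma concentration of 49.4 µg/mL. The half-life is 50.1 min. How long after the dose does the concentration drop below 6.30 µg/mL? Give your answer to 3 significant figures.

k = ln 2 / 50.1 = 0.01384 min⁻¹
C(t) = C₀ e^(−kt)  ⇒  t = ln(C₀/C) / k
t = ln(49.4/6.30) / 0.01384 = 2.059 / 0.01384 ≈ 149 minutes

149 minutes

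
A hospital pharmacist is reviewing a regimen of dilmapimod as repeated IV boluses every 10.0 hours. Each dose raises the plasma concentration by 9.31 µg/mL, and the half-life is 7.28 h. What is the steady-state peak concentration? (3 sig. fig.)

k = ln 2 / 7.28 = 0.09521 h⁻¹
Fraction remaining after one interval: e^(−kτ) = e^(−0.09521 × 10.0) = 0.3859
R = 1 / (1 − 0.3859) = 1.628
Css,max = 9.31 × 1.628 ≈ 15.2 µg/mL

15.2 µg/mL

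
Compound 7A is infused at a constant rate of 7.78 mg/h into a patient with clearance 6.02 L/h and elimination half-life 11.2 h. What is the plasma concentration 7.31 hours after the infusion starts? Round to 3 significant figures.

0.470 µg/mL

Css = rate / CL = 7.78 / 6.02 = 1.292 µg/mL
k = ln 2 / 11.2 = 0.06189 h⁻¹
C(t) = Css (1 − e^(−kt)) = 1.292 × (1 − e^(−0.4524)) = 1.292 × 0.3639 ≈ 0.470 µg/mL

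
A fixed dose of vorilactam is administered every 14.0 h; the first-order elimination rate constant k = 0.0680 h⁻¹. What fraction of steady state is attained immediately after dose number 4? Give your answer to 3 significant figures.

f_n = 1 − e^(−nkτ) = 1 − e^(−4 × 0.06800 × 14.0) = 1 − e^(−3.808) = 1 − 0.02219 ≈ 0.978

0.978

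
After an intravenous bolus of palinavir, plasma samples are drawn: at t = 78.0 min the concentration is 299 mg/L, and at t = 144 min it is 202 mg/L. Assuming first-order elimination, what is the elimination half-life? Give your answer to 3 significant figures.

k = ln(C₁/C₂) / (t₂ − t₁) = ln(299/202) / (144 − 78.0)
  = 0.3922 / 66.00 = 0.005942 min⁻¹
t½ = ln 2 / k = ln 2 / 0.005942 ≈ 117 minutes

117 minutes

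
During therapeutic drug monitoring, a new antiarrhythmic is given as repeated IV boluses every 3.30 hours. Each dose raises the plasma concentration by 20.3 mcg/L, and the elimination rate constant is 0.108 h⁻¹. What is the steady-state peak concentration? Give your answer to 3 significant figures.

Fraction remaining after one interval: e^(−kτ) = e^(−0.1080 × 3.30) = 0.7002
R = 1 / (1 − 0.7002) = 3.335
Css,max = 20.3 × 3.335 ≈ 67.7 mcg/L

67.7 mcg/L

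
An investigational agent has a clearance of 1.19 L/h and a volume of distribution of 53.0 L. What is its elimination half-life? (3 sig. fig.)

30.9 hours

k = CL / V = 1.19 / 53.0 = 0.02245 h⁻¹
t½ = ln 2 / k = ln 2 / 0.02245 ≈ 30.9 hours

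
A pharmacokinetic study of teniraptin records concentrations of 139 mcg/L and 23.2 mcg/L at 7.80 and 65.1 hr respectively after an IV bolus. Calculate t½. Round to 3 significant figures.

22.2 hours

k = ln(C₁/C₂) / (t₂ − t₁) = ln(139/23.2) / (65.1 − 7.80)
  = 1.790 / 57.30 = 0.03124 hr⁻¹
t½ = ln 2 / k = ln 2 / 0.03124 ≈ 22.2 hours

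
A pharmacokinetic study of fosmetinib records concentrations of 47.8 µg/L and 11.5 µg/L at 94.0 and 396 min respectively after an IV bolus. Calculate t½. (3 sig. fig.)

147 minutes

k = ln(C₁/C₂) / (t₂ − t₁) = ln(47.8/11.5) / (396 − 94.0)
  = 1.425 / 302.0 = 0.004717 min⁻¹
t½ = ln 2 / k = ln 2 / 0.004717 ≈ 147 minutes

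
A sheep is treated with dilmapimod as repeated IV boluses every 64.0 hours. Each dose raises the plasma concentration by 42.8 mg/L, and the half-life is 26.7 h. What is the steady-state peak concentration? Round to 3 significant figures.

52.8 mg/L

k = ln 2 / 26.7 = 0.02596 h⁻¹
Fraction remaining after one interval: e^(−kτ) = e^(−0.02596 × 64.0) = 0.1899
R = 1 / (1 − 0.1899) = 1.234
Css,max = 42.8 × 1.234 ≈ 52.8 mg/L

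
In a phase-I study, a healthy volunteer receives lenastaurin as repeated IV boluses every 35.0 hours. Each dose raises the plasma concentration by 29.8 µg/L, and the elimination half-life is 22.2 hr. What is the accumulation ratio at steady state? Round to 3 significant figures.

1.50

k = ln 2 / 22.2 = 0.03122 hr⁻¹
Fraction remaining after one interval: e^(−kτ) = e^(−0.03122 × 35.0) = 0.3353
R = 1 / (1 − 0.3353) = 1 / 0.6647 ≈ 1.50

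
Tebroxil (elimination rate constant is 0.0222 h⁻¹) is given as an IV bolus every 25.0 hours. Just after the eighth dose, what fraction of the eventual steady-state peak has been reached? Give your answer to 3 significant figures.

f_n = 1 − e^(−nkτ) = 1 − e^(−8 × 0.02220 × 25.0) = 1 − e^(−4.440) = 1 − 0.01180 ≈ 0.988

0.988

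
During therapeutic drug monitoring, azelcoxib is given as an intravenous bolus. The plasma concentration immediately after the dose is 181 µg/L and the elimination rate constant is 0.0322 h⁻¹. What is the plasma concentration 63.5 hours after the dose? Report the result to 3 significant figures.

23.4 µg/L

C(t) = C₀ e^(−kt) = 181 × e^(−0.03220 × 63.5) = 181 × e^(−2.045) = 181 × 0.1294 ≈ 23.4 µg/L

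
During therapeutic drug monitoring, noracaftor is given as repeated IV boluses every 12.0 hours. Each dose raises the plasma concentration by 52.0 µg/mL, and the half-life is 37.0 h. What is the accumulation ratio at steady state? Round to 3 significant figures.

k = ln 2 / 37.0 = 0.01873 h⁻¹
Fraction remaining after one interval: e^(−kτ) = e^(−0.01873 × 12.0) = 0.7987
R = 1 / (1 − 0.7987) = 1 / 0.2013 ≈ 4.97

4.97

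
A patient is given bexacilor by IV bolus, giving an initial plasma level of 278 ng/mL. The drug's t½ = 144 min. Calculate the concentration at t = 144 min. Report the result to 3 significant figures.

k = ln 2 / 144 = 0.004814 min⁻¹
C(t) = C₀ e^(−kt) = 278 × e^(−0.004814 × 144) = 278 × e^(−0.6931) = 278 × 0.5000 ≈ 139 ng/mL

139 ng/mL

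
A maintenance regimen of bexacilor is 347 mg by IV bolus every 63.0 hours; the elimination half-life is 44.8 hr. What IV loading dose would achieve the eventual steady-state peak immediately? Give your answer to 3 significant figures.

k = ln 2 / 44.8 = 0.01547 hr⁻¹
Accumulation ratio R = 1 / (1 − e^(−kτ)) = 1 / (1 − e^(−0.01547×63.0)) = 1 / (1 − 0.3773) = 1.606
Loading dose = maintenance dose × R = 347 × 1.606 ≈ 557 mg

557 mg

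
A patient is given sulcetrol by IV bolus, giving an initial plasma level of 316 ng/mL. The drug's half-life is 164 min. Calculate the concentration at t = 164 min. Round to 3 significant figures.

158 ng/mL

k = ln 2 / 164 = 0.004227 min⁻¹
164 min is 1.000 half-lives, so C = 316 × (1/2)^1.000 = 316 × 0.5000 ≈ 158 ng/mL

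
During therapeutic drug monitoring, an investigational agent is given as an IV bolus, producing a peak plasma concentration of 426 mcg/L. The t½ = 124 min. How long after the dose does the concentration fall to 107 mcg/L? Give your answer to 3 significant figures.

k = ln 2 / 124 = 0.005590 min⁻¹
C(t) = C₀ e^(−kt)  ⇒  t = ln(C₀/C) / k
t = ln(426/107) / 0.005590 = 1.382 / 0.005590 ≈ 247 minutes

247 minutes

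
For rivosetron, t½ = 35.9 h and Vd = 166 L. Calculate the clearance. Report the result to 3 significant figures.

k = ln 2 / t½ = ln 2 / 35.9 = 0.01931 h⁻¹
CL = k · V = 0.01931 × 166 ≈ 3.21 L/h

3.21 L/h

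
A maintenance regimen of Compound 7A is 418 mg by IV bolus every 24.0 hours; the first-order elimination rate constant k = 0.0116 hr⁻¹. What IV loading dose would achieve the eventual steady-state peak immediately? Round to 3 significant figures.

1720 mg

Accumulation ratio R = 1 / (1 − e^(−kτ)) = 1 / (1 − e^(−0.01160×24.0)) = 1 / (1 − 0.7570) = 4.115
Loading dose = maintenance dose × R = 418 × 4.115 ≈ 1720 mg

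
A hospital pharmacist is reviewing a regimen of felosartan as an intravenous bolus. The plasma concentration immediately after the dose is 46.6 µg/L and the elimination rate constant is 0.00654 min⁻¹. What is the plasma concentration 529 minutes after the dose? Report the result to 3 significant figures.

1.47 µg/L

C(t) = C₀ e^(−kt) = 46.6 × e^(−0.006540 × 529) = 46.6 × e^(−3.460) = 46.6 × 0.03144 ≈ 1.47 µg/L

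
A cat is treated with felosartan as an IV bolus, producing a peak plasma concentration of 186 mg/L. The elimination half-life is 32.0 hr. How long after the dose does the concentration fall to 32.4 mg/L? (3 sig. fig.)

k = ln 2 / 32.0 = 0.02166 hr⁻¹
C(t) = C₀ e^(−kt)  ⇒  t = ln(C₀/C) / k
t = ln(186/32.4) / 0.02166 = 1.748 / 0.02166 ≈ 80.7 hours

80.7 hours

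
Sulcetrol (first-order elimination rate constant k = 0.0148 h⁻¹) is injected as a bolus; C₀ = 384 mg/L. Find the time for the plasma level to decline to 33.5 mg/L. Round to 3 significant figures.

C(t) = C₀ e^(−kt)  ⇒  t = ln(C₀/C) / k
t = ln(384/33.5) / 0.01480 = 2.439 / 0.01480 ≈ 165 hours

165 hours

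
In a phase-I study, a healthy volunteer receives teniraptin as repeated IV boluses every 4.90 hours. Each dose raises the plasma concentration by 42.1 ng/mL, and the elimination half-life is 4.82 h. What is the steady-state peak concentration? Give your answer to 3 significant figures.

83.2 ng/mL

k = ln 2 / 4.82 = 0.1438 h⁻¹
Fraction remaining after one interval: e^(−kτ) = e^(−0.1438 × 4.90) = 0.4943
R = 1 / (1 − 0.4943) = 1.977
Css,max = 42.1 × 1.977 ≈ 83.2 ng/mL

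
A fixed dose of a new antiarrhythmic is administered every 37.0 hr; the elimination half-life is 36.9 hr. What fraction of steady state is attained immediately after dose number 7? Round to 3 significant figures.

k = ln 2 / 36.9 = 0.01878 hr⁻¹
f_n = 1 − e^(−nkτ) = 1 − e^(−7 × 0.01878 × 37.0) = 1 − e^(−4.865) = 1 − 0.007710 ≈ 0.992

0.992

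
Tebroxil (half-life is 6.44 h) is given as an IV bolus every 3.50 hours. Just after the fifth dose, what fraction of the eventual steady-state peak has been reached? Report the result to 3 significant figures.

0.848

k = ln 2 / 6.44 = 0.1076 h⁻¹
f_n = 1 − e^(−nkτ) = 1 − e^(−5 × 0.1076 × 3.50) = 1 − e^(−1.884) = 1 − 0.1520 ≈ 0.848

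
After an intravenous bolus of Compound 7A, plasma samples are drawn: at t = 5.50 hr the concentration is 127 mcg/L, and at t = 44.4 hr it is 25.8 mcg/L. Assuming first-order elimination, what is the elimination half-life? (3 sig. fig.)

k = ln(C₁/C₂) / (t₂ − t₁) = ln(127/25.8) / (44.4 − 5.50)
  = 1.594 / 38.90 = 0.04097 hr⁻¹
t½ = ln 2 / k = ln 2 / 0.04097 ≈ 16.9 hours

16.9 hours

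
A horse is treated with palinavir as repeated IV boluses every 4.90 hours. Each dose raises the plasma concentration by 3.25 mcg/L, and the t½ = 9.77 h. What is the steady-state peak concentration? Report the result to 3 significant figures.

k = ln 2 / 9.77 = 0.07095 h⁻¹
Fraction remaining after one interval: e^(−kτ) = e^(−0.07095 × 4.90) = 0.7064
R = 1 / (1 − 0.7064) = 3.405
Css,max = 3.25 × 3.405 ≈ 11.1 mcg/L

11.1 mcg/L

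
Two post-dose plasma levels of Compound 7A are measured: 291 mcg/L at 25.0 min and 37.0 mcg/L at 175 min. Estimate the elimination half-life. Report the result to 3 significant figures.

k = ln(C₁/C₂) / (t₂ − t₁) = ln(291/37.0) / (175 − 25.0)
  = 2.062 / 150.0 = 0.01375 min⁻¹
t½ = ln 2 / k = ln 2 / 0.01375 ≈ 50.4 minutes

50.4 minutes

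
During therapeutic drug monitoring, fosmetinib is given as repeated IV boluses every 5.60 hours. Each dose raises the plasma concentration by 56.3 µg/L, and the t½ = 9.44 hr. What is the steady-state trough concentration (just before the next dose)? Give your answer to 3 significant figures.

111 µg/L

k = ln 2 / 9.44 = 0.07343 hr⁻¹
Fraction remaining after one interval: e^(−kτ) = e^(−0.07343 × 5.60) = 0.6629
R = 1 / (1 − 0.6629) = 2.966
Css,max = 56.3 × 2.966 = 167.0 µg/L
Css,min = Css,max × e^(−kτ) = 167.0 × 0.6629 ≈ 111 µg/L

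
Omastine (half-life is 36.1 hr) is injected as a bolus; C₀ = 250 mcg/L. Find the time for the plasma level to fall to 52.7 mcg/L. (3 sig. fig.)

k = ln 2 / 36.1 = 0.01920 hr⁻¹
C(t) = C₀ e^(−kt)  ⇒  t = ln(C₀/C) / k
t = ln(250/52.7) / 0.01920 = 1.557 / 0.01920 ≈ 81.1 hours

81.1 hours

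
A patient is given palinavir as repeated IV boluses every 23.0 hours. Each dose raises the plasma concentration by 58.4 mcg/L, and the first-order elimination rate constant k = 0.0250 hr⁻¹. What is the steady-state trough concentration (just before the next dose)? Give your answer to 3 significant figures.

75.1 mcg/L

Fraction remaining after one interval: e^(−kτ) = e^(−0.02500 × 23.0) = 0.5627
R = 1 / (1 − 0.5627) = 2.287
Css,max = 58.4 × 2.287 = 133.5 mcg/L
Css,min = Css,max × e^(−kτ) = 133.5 × 0.5627 ≈ 75.1 mcg/L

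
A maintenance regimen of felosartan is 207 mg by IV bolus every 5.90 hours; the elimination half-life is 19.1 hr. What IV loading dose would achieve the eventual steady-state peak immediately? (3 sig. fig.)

k = ln 2 / 19.1 = 0.03629 hr⁻¹
Accumulation ratio R = 1 / (1 − e^(−kτ)) = 1 / (1 − e^(−0.03629×5.90)) = 1 / (1 − 0.8073) = 5.188
Loading dose = maintenance dose × R = 207 × 5.188 ≈ 1070 mg

1070 mg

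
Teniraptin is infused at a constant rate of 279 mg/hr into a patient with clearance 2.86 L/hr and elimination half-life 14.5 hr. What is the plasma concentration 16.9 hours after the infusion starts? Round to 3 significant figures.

54.1 mg/L

Css = rate / CL = 279 / 2.86 = 97.55 mg/L
k = ln 2 / 14.5 = 0.04780 hr⁻¹
C(t) = Css (1 − e^(−kt)) = 97.55 × (1 − e^(−0.8079)) = 97.55 × 0.5542 ≈ 54.1 mg/L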